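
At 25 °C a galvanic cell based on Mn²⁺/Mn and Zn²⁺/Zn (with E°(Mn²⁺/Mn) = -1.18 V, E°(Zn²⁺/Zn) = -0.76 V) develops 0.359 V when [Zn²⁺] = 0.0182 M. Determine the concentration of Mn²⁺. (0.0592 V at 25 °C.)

From the Nernst equation, log Q = n(E° − E)/0.0592 = 2(0.42 − 0.359)/0.0592 = 2.061, so Q = 115.
With Q = [Mn²⁺]/[Zn²⁺] and the known concentrations, [Mn²⁺] in the numerator gives [Mn²⁺] = 2.1 M.

2.1 M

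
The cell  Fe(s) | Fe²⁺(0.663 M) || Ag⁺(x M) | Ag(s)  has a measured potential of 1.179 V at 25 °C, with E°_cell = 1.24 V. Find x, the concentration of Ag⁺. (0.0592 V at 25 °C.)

0.076 M

From the Nernst equation, log Q = n(E° − E)/0.0592 = 2(1.24 − 1.179)/0.0592 = 2.061, so Q = 115.
With Q = [Fe²⁺]/[Ag⁺]^2 and the known concentrations, [Ag⁺]^2 in the denominator gives [Ag⁺] = 0.076 M.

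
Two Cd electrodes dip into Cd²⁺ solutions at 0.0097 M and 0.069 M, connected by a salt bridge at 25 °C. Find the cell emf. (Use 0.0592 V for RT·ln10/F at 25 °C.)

Both half-cells are Cd²⁺/Cd, so E°_cell = 0. The concentrated side is the cathode; the cell reaction moves Cd²⁺ from high to low concentration with n = 2.
Q = [Cd²⁺]_dilute/[Cd²⁺]_conc = 0.0097/0.069 = 0.141.
E = 0 − (0.0592/2) log Q = −(0.0592/2)(-0.852) = 0.0252 V.

0.025 V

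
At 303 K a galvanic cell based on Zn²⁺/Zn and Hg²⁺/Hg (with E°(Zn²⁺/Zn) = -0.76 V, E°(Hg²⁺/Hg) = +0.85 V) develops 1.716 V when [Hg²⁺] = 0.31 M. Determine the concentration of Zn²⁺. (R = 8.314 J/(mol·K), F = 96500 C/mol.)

9.2 × 10^-5 M

From the Nernst equation, ln Q = nF(E° − E)/RT = 2×96500×(1.61 − 1.716)/(8.314×303) = -8.121, so Q = 2.97 × 10^-4.
With Q = [Zn²⁺]/[Hg²⁺] and the known concentrations, [Zn²⁺] in the numerator gives [Zn²⁺] = 9.2 × 10^-5 M.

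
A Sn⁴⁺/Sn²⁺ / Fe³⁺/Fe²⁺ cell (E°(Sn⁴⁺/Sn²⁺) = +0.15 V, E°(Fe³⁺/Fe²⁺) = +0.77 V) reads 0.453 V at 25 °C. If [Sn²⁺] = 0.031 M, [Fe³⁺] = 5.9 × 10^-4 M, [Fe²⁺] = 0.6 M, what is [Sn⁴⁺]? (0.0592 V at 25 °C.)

From the Nernst equation, log Q = n(E° − E)/0.0592 = 2(0.62 − 0.453)/0.0592 = 5.642, so Q = 4.38 × 10^5.
With Q = [Sn⁴⁺]·[Fe²⁺]^2/([Sn²⁺]·[Fe³⁺]^2) and the known concentrations, [Sn⁴⁺] in the numerator gives [Sn⁴⁺] = 0.013 M.

0.013 M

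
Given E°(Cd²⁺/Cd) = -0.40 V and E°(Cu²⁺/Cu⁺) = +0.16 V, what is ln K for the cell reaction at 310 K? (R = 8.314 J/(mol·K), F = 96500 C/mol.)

E°_cell = +0.16 − (-0.40) = 0.56 V, with n = 2 electrons transferred.
At equilibrium E = 0, so the Nernst equation gives ln K = nFE°/RT = (2)(96500)(0.56)/((8.314)(310)) = 41.93.

ln K = 41.9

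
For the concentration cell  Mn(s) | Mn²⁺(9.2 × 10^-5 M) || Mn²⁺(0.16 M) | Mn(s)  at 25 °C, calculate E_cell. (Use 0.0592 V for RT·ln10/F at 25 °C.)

Both half-cells are Mn²⁺/Mn, so E°_cell = 0. The concentrated side is the cathode; the cell reaction moves Mn²⁺ from high to low concentration with n = 2.
Q = [Mn²⁺]_dilute/[Mn²⁺]_conc = 9.2 × 10^-5/0.16 = 5.75 × 10^-4.
E = 0 − (0.0592/2) log Q = −(0.0592/2)(-3.240) = 0.0959 V.

0.096 V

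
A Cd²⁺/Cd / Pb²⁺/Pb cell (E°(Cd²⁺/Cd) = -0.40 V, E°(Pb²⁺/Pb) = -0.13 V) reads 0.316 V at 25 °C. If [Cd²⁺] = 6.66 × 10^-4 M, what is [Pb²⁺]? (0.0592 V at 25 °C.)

From the Nernst equation, log Q = n(E° − E)/0.0592 = 2(0.27 − 0.316)/0.0592 = -1.554, so Q = 0.0279.
With Q = [Cd²⁺]/[Pb²⁺] and the known concentrations, [Pb²⁺] in the denominator gives [Pb²⁺] = 0.024 M.

0.024 M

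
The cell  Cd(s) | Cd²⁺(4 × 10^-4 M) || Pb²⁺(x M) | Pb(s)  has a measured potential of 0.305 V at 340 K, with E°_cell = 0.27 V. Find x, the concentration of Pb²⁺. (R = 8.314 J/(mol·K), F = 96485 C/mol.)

From the Nernst equation, ln Q = nF(E° − E)/RT = 2×96485×(0.27 − 0.305)/(8.314×340) = -2.389, so Q = 0.0917.
With Q = [Cd²⁺]/[Pb²⁺] and the known concentrations, [Pb²⁺] in the denominator gives [Pb²⁺] = 0.0044 M.

0.0044 M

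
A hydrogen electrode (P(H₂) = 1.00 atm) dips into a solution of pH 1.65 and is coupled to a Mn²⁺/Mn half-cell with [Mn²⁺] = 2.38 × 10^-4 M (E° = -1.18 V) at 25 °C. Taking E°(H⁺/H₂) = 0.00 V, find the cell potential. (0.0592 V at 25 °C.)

The hydrogen couple is the cathode, so E°_cell = 1.18 V; n = 2.
[H⁺] = 10^(−1.65) = 0.022 M, and Q = [Mn²⁺]·P(H₂) / [H⁺]^2 = 0.475.
E = E° − (0.0592/2) log Q = 1.18 − (0.0592/2)(-0.323) = 1.190 V.

1.19 V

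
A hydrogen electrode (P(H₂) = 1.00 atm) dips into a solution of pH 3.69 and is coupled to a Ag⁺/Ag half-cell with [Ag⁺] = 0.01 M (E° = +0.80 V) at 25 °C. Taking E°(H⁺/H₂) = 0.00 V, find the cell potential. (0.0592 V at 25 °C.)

0.90 V

The Ag⁺/Ag couple is the cathode, so E°_cell = 0.80 V; n = 2.
[H⁺] = 10^(−3.69) = 2 × 10^-4 M, and Q = [H⁺]^2 / ([Ag⁺]^2·P(H₂)) = 4.17 × 10^-4.
E = E° − (0.0592/2) log Q = 0.80 − (0.0592/2)(-3.380) = 0.900 V.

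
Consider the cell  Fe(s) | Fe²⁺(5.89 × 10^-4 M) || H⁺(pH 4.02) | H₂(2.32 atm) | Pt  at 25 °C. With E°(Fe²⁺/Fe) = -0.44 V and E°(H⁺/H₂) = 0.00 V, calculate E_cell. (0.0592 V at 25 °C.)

The hydrogen couple is the cathode, so E°_cell = 0.44 V; n = 2.
[H⁺] = 10^(−4.02) = 9.5 × 10^-5 M, and Q = [Fe²⁺]·P(H₂) / [H⁺]^2 = 1.5 × 10^5.
E = E° − (0.0592/2) log Q = 0.44 − (0.0592/2)(5.176) = 0.287 V.

0.29 V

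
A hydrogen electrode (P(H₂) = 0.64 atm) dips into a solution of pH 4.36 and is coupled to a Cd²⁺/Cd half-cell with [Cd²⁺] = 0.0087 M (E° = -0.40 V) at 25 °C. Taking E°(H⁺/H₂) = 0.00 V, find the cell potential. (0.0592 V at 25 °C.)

0.21 V

The hydrogen couple is the cathode, so E°_cell = 0.40 V; n = 2.
[H⁺] = 10^(−4.36) = 4.4 × 10^-5 M, and Q = [Cd²⁺]·P(H₂) / [H⁺]^2 = 2.92 × 10^6.
E = E° − (0.0592/2) log Q = 0.40 − (0.0592/2)(6.466) = 0.209 V.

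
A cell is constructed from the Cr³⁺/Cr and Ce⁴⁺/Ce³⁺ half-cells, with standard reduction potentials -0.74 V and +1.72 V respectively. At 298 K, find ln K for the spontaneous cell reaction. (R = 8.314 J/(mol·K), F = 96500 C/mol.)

ln K = 287.4

E°_cell = +1.72 − (-0.74) = 2.46 V, with n = 3 electrons transferred.
At equilibrium E = 0, so the Nernst equation gives ln K = nFE°/RT = (3)(96500)(2.46)/((8.314)(298)) = 287.45.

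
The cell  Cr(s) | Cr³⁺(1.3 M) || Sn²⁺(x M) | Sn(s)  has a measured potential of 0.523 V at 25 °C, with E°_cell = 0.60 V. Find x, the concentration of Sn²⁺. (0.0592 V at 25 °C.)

0.003 M

From the Nernst equation, log Q = n(E° − E)/0.0592 = 6(0.60 − 0.523)/0.0592 = 7.804, so Q = 6.37 × 10^7.
With Q = [Cr³⁺]^2/[Sn²⁺]^3 and the known concentrations, [Sn²⁺]^3 in the denominator gives [Sn²⁺] = 0.003 M.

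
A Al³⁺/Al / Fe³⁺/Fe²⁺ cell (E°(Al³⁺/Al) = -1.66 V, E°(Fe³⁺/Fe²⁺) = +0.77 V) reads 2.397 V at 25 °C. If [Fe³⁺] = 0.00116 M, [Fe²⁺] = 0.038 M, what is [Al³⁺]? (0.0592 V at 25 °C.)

From the Nernst equation, log Q = n(E° − E)/0.0592 = 3(2.43 − 2.397)/0.0592 = 1.672, so Q = 47.0.
With Q = [Al³⁺]·[Fe²⁺]^3/[Fe³⁺]^3 and the known concentrations, [Al³⁺] in the numerator gives [Al³⁺] = 0.0013 M.

0.0013 M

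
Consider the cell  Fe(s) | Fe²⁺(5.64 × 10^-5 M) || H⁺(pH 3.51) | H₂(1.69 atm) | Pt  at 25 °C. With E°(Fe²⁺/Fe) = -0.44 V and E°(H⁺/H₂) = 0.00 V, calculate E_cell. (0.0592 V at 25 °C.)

The hydrogen couple is the cathode, so E°_cell = 0.44 V; n = 2.
[H⁺] = 10^(−3.51) = 3.1 × 10^-4 M, and Q = [Fe²⁺]·P(H₂) / [H⁺]^2 = 998.
E = E° − (0.0592/2) log Q = 0.44 − (0.0592/2)(2.999) = 0.351 V.

0.35 V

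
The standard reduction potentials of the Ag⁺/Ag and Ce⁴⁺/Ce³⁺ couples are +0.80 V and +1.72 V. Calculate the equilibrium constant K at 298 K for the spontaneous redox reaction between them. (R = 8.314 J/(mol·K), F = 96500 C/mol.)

E°_cell = +1.72 − (+0.80) = 0.92 V, with n = 1 electron transferred.
At equilibrium E = 0, so the Nernst equation gives ln K = nFE°/RT = (1)(96500)(0.92)/((8.314)(298)) = 35.83.
K = e^35.83 = 3.6 × 10^15.

3.6 × 10^15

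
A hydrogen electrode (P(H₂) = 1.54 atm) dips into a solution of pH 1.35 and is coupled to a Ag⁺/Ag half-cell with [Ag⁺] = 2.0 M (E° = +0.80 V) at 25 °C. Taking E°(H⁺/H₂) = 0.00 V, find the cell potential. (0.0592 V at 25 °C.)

The Ag⁺/Ag couple is the cathode, so E°_cell = 0.80 V; n = 2.
[H⁺] = 10^(−1.35) = 0.045 M, and Q = [H⁺]^2 / ([Ag⁺]^2·P(H₂)) = 3.24 × 10^-4.
E = E° − (0.0592/2) log Q = 0.80 − (0.0592/2)(-3.490) = 0.903 V.

0.90 V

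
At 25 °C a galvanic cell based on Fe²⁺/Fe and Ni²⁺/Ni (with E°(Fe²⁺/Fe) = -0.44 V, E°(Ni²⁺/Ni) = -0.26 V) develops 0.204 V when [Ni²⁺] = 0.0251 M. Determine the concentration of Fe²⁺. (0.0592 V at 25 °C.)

0.0039 M

From the Nernst equation, log Q = n(E° − E)/0.0592 = 2(0.18 − 0.204)/0.0592 = -0.811, so Q = 0.155.
With Q = [Fe²⁺]/[Ni²⁺] and the known concentrations, [Fe²⁺] in the numerator gives [Fe²⁺] = 0.0039 M.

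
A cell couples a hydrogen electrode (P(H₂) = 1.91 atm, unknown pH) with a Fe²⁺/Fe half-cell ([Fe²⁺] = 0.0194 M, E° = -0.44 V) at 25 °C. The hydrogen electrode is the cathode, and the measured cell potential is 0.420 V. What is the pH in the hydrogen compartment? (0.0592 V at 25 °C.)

pH = 1.05

E°_cell = 0.44 V and n = 2.
log Q = n(E° − E)/0.0592 = 2×(0.44 − 0.420)/0.0592 = 0.676.
With Q = [Fe²⁺]·P(H₂) / [H⁺]^2, solving for [H⁺] gives log[H⁺] = -1.053, so pH = 1.05.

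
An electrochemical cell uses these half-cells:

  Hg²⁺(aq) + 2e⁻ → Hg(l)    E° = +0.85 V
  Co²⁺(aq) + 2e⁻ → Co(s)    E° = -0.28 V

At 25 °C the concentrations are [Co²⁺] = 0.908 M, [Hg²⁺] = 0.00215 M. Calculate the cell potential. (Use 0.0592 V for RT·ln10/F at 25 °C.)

The Hg²⁺/Hg couple has the higher reduction potential and acts as the cathode, so E°_cell = +0.85 − (-0.28) = 1.13 V.
Balancing electrons gives n = 2; the reaction quotient is Q = [Co²⁺]/[Hg²⁺] = 422.
At 25 °C, E = E° − (0.0592/n) log Q = 1.13 − (0.0592/2)(2.626) = 1.130 − 0.078 = 1.052 V.

1.05 V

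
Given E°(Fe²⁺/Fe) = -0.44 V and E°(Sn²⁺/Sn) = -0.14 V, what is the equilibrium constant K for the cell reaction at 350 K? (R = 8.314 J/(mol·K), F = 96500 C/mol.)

E°_cell = -0.14 − (-0.44) = 0.30 V, with n = 2 electrons transferred.
At equilibrium E = 0, so the Nernst equation gives ln K = nFE°/RT = (2)(96500)(0.30)/((8.314)(350)) = 19.90.
K = e^19.90 = 4.4 × 10^8.

4.4 × 10^8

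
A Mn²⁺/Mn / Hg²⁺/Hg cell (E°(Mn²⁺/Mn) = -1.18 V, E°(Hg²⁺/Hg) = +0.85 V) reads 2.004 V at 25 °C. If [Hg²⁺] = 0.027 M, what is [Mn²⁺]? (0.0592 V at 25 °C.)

0.2 M

From the Nernst equation, log Q = n(E° − E)/0.0592 = 2(2.03 − 2.004)/0.0592 = 0.878, so Q = 7.56.
With Q = [Mn²⁺]/[Hg²⁺] and the known concentrations, [Mn²⁺] in the numerator gives [Mn²⁺] = 0.2 M.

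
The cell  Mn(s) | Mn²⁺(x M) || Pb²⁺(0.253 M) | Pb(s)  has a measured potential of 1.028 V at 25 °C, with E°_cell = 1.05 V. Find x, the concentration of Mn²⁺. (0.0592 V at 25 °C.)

From the Nernst equation, log Q = n(E° − E)/0.0592 = 2(1.05 − 1.028)/0.0592 = 0.743, so Q = 5.54.
With Q = [Mn²⁺]/[Pb²⁺] and the known concentrations, [Mn²⁺] in the numerator gives [Mn²⁺] = 1.4 M.

1.4 M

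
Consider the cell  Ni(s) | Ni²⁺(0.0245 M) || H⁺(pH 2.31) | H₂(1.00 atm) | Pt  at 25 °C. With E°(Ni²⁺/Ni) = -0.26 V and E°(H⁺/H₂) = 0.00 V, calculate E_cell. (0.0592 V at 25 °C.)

0.17 V

The hydrogen couple is the cathode, so E°_cell = 0.26 V; n = 2.
[H⁺] = 10^(−2.31) = 0.0049 M, and Q = [Ni²⁺]·P(H₂) / [H⁺]^2 = 1020.
E = E° − (0.0592/2) log Q = 0.26 − (0.0592/2)(3.009) = 0.171 V.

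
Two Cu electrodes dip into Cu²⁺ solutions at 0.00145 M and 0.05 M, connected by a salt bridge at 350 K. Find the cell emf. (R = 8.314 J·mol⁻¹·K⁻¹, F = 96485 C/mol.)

Both half-cells are Cu²⁺/Cu, so E°_cell = 0. The concentrated side is the cathode; the cell reaction moves Cu²⁺ from high to low concentration with n = 2.
Q = [Cu²⁺]_dilute/[Cu²⁺]_conc = 0.00145/0.05 = 0.0290.
E = 0 − (RT/nF) ln Q = −((8.314×350)/(2×96485))(-3.540) = 0.0534 V.

0.053 V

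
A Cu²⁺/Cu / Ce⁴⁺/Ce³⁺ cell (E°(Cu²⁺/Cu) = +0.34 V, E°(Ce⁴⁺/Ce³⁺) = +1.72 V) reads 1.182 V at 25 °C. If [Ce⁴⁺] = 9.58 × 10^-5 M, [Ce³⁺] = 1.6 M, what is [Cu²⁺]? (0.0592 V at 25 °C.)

0.018 M

From the Nernst equation, log Q = n(E° − E)/0.0592 = 2(1.38 − 1.182)/0.0592 = 6.689, so Q = 4.89 × 10^6.
With Q = [Cu²⁺]·[Ce³⁺]^2/[Ce⁴⁺]^2 and the known concentrations, [Cu²⁺] in the numerator gives [Cu²⁺] = 0.018 M.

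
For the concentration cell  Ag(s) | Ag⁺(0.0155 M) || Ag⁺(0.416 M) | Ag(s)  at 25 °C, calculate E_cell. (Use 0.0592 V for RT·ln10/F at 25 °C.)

0.085 V

Both half-cells are Ag⁺/Ag, so E°_cell = 0. The concentrated side is the cathode; the cell reaction moves Ag⁺ from high to low concentration with n = 1.
Q = [Ag⁺]_dilute/[Ag⁺]_conc = 0.0155/0.416 = 0.0373.
E = 0 − (0.0592/1) log Q = −(0.0592/1)(-1.429) = 0.0846 V.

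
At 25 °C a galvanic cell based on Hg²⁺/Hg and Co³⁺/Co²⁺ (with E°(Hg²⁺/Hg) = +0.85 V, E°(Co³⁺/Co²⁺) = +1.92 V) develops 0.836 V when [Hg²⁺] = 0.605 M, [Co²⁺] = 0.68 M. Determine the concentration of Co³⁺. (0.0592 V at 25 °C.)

From the Nernst equation, log Q = n(E° − E)/0.0592 = 2(1.07 − 0.836)/0.0592 = 7.905, so Q = 8.04 × 10^7.
With Q = [Hg²⁺]·[Co²⁺]^2/[Co³⁺]^2 and the known concentrations, [Co³⁺]^2 in the denominator gives [Co³⁺] = 5.9 × 10^-5 M.

5.9 × 10^-5 M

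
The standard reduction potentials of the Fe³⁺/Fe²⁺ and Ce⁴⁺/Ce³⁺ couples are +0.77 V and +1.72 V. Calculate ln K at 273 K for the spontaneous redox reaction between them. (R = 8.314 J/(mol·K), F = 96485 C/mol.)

ln K = 40.4

E°_cell = +1.72 − (+0.77) = 0.95 V, with n = 1 electron transferred.
At equilibrium E = 0, so the Nernst equation gives ln K = nFE°/RT = (1)(96485)(0.95)/((8.314)(273)) = 40.38.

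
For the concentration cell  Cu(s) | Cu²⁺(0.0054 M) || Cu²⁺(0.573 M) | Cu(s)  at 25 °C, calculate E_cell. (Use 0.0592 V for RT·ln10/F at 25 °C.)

Both half-cells are Cu²⁺/Cu, so E°_cell = 0. The concentrated side is the cathode; the cell reaction moves Cu²⁺ from high to low concentration with n = 2.
Q = [Cu²⁺]_dilute/[Cu²⁺]_conc = 0.0054/0.573 = 0.00942.
E = 0 − (0.0592/2) log Q = −(0.0592/2)(-2.026) = 0.0600 V.

0.060 V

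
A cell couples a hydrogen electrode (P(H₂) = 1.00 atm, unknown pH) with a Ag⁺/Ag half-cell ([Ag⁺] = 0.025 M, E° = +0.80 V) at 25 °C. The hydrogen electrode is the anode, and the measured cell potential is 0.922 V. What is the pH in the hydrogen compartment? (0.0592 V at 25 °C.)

E°_cell = 0.80 V and n = 2.
log Q = n(E° − E)/0.0592 = 2×(0.80 − 0.922)/0.0592 = -4.122.
With Q = [H⁺]^2 / ([Ag⁺]^2·P(H₂)), solving for [H⁺] gives log[H⁺] = -3.663, so pH = 3.66.

pH = 3.66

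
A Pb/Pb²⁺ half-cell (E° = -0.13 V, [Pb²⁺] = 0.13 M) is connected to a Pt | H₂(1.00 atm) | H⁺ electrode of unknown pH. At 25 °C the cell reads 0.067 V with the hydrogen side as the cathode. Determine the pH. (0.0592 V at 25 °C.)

E°_cell = 0.13 V and n = 2.
log Q = n(E° − E)/0.0592 = 2×(0.13 − 0.067)/0.0592 = 2.128.
With Q = [Pb²⁺]·P(H₂) / [H⁺]^2, solving for [H⁺] gives log[H⁺] = -1.507, so pH = 1.51.

pH = 1.51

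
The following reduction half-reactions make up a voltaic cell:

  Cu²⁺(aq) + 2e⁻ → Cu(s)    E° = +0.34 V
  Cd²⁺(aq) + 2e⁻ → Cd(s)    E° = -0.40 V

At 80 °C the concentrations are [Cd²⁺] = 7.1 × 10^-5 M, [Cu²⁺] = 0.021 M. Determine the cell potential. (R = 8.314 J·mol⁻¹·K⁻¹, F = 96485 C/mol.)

0.827 V

The Cu²⁺/Cu couple has the higher reduction potential and acts as the cathode, so E°_cell = +0.34 − (-0.40) = 0.74 V.
Balancing electrons gives n = 2; the reaction quotient is Q = [Cd²⁺]/[Cu²⁺] = 0.00338.
E = E° − (RT/nF) ln Q = 0.74 − (8.314×353)/(2×96485) × (-5.690) = 0.740 + 0.087 = 0.827 V.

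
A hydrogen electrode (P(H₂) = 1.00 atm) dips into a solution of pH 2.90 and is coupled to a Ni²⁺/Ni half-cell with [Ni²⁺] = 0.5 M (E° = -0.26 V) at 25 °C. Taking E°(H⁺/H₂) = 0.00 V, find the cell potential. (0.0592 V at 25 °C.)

The hydrogen couple is the cathode, so E°_cell = 0.26 V; n = 2.
[H⁺] = 10^(−2.90) = 0.0013 M, and Q = [Ni²⁺]·P(H₂) / [H⁺]^2 = 3.15 × 10^5.
E = E° − (0.0592/2) log Q = 0.26 − (0.0592/2)(5.499) = 0.097 V.

0.097 V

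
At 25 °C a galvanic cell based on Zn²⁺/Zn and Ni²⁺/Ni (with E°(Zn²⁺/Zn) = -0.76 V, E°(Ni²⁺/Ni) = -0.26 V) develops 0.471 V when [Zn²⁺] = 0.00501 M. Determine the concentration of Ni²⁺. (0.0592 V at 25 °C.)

From the Nernst equation, log Q = n(E° − E)/0.0592 = 2(0.50 − 0.471)/0.0592 = 0.980, so Q = 9.54.
With Q = [Zn²⁺]/[Ni²⁺] and the known concentrations, [Ni²⁺] in the denominator gives [Ni²⁺] = 5.2 × 10^-4 M.

5.2 × 10^-4 M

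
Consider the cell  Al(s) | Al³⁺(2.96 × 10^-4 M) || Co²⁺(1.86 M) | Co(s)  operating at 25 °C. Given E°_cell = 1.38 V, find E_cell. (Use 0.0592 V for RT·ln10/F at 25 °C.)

1.46 V

Balancing electrons gives n = 6; the reaction quotient is Q = [Al³⁺]^2/[Co²⁺]^3 = 1.36 × 10^-8.
At 25 °C, E = E° − (0.0592/n) log Q = 1.38 − (0.0592/6)(-7.866) = 1.380 + 0.078 = 1.458 V.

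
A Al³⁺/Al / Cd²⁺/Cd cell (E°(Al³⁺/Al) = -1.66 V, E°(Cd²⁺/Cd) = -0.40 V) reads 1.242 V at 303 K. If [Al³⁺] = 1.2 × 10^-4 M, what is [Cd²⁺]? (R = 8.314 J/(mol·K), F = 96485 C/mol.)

From the Nernst equation, ln Q = nF(E° − E)/RT = 6×96485×(1.26 − 1.242)/(8.314×303) = 4.136, so Q = 62.6.
With Q = [Al³⁺]^2/[Cd²⁺]^3 and the known concentrations, [Cd²⁺]^3 in the denominator gives [Cd²⁺] = 6.1 × 10^-4 M.

6.1 × 10^-4 M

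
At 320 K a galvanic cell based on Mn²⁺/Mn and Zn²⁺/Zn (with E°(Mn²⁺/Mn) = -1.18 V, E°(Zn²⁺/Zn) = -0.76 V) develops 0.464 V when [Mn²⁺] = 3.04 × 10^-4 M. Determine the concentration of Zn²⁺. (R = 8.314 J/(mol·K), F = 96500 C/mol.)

0.0074 M

From the Nernst equation, ln Q = nF(E° − E)/RT = 2×96500×(0.42 − 0.464)/(8.314×320) = -3.192, so Q = 0.0411.
With Q = [Mn²⁺]/[Zn²⁺] and the known concentrations, [Zn²⁺] in the denominator gives [Zn²⁺] = 0.0074 M.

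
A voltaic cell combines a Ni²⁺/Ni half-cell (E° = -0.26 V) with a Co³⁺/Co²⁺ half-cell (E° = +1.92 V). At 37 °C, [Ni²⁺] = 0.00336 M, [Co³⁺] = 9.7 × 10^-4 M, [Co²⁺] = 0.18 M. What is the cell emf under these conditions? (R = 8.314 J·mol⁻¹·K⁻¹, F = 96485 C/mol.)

2.12 V

The Co³⁺/Co²⁺ couple has the higher reduction potential and acts as the cathode, so E°_cell = +1.92 − (-0.26) = 2.18 V.
Balancing electrons gives n = 2; the reaction quotient is Q = [Ni²⁺]·[Co²⁺]^2/[Co³⁺]^2 = 116.
E = E° − (RT/nF) ln Q = 2.18 − (8.314×310)/(2×96485) × (4.751) = 2.180 − 0.063 = 2.117 V.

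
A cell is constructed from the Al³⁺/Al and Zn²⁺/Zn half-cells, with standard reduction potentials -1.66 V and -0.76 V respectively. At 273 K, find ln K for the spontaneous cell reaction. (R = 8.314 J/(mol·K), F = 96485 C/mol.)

ln K = 229.6

E°_cell = -0.76 − (-1.66) = 0.90 V, with n = 6 electrons transferred.
At equilibrium E = 0, so the Nernst equation gives ln K = nFE°/RT = (6)(96485)(0.90)/((8.314)(273)) = 229.55.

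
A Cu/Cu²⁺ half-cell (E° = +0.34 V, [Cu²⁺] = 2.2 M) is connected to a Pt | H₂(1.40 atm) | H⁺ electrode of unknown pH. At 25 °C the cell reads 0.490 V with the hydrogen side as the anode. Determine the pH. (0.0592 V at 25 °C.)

E°_cell = 0.34 V and n = 2.
log Q = n(E° − E)/0.0592 = 2×(0.34 − 0.490)/0.0592 = -5.068.
With Q = [H⁺]^2 / ([Cu²⁺]·P(H₂)), solving for [H⁺] gives log[H⁺] = -2.290, so pH = 2.29.

pH = 2.29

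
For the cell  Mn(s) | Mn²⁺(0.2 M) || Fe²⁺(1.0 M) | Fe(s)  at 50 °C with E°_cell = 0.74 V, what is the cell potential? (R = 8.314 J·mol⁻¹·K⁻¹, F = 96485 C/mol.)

Balancing electrons gives n = 2; the reaction quotient is Q = [Mn²⁺]/[Fe²⁺] = 0.200.
E = E° − (RT/nF) ln Q = 0.74 − (8.314×323)/(2×96485) × (-1.609) = 0.740 + 0.022 = 0.762 V.

0.762 V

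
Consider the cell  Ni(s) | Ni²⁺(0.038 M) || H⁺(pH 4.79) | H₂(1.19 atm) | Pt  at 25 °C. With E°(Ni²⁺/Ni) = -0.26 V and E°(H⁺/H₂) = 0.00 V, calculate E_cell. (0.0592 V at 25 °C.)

The hydrogen couple is the cathode, so E°_cell = 0.26 V; n = 2.
[H⁺] = 10^(−4.79) = 1.6 × 10^-5 M, and Q = [Ni²⁺]·P(H₂) / [H⁺]^2 = 1.72 × 10^8.
E = E° − (0.0592/2) log Q = 0.26 − (0.0592/2)(8.235) = 0.016 V.

0.016 V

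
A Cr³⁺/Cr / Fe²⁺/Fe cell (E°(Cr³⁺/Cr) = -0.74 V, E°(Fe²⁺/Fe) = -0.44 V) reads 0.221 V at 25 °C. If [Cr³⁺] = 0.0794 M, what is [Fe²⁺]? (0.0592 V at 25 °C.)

4 × 10^-4 M

From the Nernst equation, log Q = n(E° − E)/0.0592 = 6(0.30 − 0.221)/0.0592 = 8.007, so Q = 1.02 × 10^8.
With Q = [Cr³⁺]^2/[Fe²⁺]^3 and the known concentrations, [Fe²⁺]^3 in the denominator gives [Fe²⁺] = 4 × 10^-4 M.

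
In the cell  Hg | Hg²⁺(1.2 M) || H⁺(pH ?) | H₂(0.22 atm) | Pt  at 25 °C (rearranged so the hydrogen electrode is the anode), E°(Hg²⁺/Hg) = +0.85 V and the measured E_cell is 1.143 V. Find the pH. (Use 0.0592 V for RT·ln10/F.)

pH = 5.24

E°_cell = 0.85 V and n = 2.
log Q = n(E° − E)/0.0592 = 2×(0.85 − 1.143)/0.0592 = -9.899.
With Q = [H⁺]^2 / ([Hg²⁺]·P(H₂)), solving for [H⁺] gives log[H⁺] = -5.239, so pH = 5.24.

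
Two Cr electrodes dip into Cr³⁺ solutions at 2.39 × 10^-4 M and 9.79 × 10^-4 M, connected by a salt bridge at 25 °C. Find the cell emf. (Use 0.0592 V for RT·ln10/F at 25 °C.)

0.012 V

Both half-cells are Cr³⁺/Cr, so E°_cell = 0. The concentrated side is the cathode; the cell reaction moves Cr³⁺ from high to low concentration with n = 3.
Q = [Cr³⁺]_dilute/[Cr³⁺]_conc = 2.39 × 10^-4/9.79 × 10^-4 = 0.244.
E = 0 − (0.0592/3) log Q = −(0.0592/3)(-0.612) = 0.0121 V.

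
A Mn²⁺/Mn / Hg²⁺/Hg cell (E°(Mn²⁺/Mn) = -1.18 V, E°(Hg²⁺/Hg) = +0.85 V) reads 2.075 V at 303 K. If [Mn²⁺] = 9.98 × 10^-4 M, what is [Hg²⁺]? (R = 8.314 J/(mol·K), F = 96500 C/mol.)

0.031 M

From the Nernst equation, ln Q = nF(E° − E)/RT = 2×96500×(2.03 − 2.075)/(8.314×303) = -3.448, so Q = 0.0318.
With Q = [Mn²⁺]/[Hg²⁺] and the known concentrations, [Hg²⁺] in the denominator gives [Hg²⁺] = 0.031 M.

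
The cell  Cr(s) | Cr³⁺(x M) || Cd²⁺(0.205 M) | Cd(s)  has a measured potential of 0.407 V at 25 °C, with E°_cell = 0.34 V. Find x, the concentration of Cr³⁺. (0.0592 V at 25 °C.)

3.7 × 10^-5 M

From the Nernst equation, log Q = n(E° − E)/0.0592 = 6(0.34 − 0.407)/0.0592 = -6.791, so Q = 1.62 × 10^-7.
With Q = [Cr³⁺]^2/[Cd²⁺]^3 and the known concentrations, [Cr³⁺]^2 in the numerator gives [Cr³⁺] = 3.7 × 10^-5 M.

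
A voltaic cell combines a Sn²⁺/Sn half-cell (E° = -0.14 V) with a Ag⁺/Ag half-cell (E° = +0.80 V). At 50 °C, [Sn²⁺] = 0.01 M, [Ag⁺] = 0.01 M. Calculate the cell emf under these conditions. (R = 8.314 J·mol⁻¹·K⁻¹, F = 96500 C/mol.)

The Ag⁺/Ag couple has the higher reduction potential and acts as the cathode, so E°_cell = +0.80 − (-0.14) = 0.94 V.
Balancing electrons gives n = 2; the reaction quotient is Q = [Sn²⁺]/[Ag⁺]^2 = 100.
E = E° − (RT/nF) ln Q = 0.94 − (8.314×323)/(2×96500) × (4.605) = 0.940 − 0.064 = 0.876 V.

0.876 V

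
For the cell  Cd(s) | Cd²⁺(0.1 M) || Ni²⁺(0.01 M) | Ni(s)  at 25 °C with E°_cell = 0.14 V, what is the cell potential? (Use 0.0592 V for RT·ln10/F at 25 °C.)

0.110 V

Balancing electrons gives n = 2; the reaction quotient is Q = [Cd²⁺]/[Ni²⁺] = 10.0.
At 25 °C, E = E° − (0.0592/n) log Q = 0.14 − (0.0592/2)(1.000) = 0.140 − 0.030 = 0.110 V.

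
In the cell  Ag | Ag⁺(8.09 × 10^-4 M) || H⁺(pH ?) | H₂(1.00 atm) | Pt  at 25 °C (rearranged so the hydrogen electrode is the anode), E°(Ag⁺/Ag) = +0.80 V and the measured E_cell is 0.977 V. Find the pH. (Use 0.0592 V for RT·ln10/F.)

pH = 6.08

E°_cell = 0.80 V and n = 2.
log Q = n(E° − E)/0.0592 = 2×(0.80 − 0.977)/0.0592 = -5.980.
With Q = [H⁺]^2 / ([Ag⁺]^2·P(H₂)), solving for [H⁺] gives log[H⁺] = -6.082, so pH = 6.08.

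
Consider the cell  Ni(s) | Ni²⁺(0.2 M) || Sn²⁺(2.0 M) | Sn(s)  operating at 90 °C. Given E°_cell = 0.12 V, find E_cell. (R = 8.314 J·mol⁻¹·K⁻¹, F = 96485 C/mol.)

Balancing electrons gives n = 2; the reaction quotient is Q = [Ni²⁺]/[Sn²⁺] = 0.100.
E = E° − (RT/nF) ln Q = 0.12 − (8.314×363)/(2×96485) × (-2.303) = 0.120 + 0.036 = 0.156 V.

0.156 V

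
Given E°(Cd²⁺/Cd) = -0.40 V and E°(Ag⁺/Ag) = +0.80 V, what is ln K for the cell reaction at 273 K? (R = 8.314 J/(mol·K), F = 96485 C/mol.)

ln K = 102.0

E°_cell = +0.80 − (-0.40) = 1.20 V, with n = 2 electrons transferred.
At equilibrium E = 0, so the Nernst equation gives ln K = nFE°/RT = (2)(96485)(1.20)/((8.314)(273)) = 102.02.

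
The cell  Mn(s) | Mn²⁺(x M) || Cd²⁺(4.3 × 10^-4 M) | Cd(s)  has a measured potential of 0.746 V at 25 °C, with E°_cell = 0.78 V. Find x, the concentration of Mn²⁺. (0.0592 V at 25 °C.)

0.0061 M

From the Nernst equation, log Q = n(E° − E)/0.0592 = 2(0.78 − 0.746)/0.0592 = 1.149, so Q = 14.1.
With Q = [Mn²⁺]/[Cd²⁺] and the known concentrations, [Mn²⁺] in the numerator gives [Mn²⁺] = 0.0061 M.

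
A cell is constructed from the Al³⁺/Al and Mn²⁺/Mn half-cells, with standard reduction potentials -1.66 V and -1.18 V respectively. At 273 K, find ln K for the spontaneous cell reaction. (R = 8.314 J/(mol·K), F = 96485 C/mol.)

ln K = 122.4

E°_cell = -1.18 − (-1.66) = 0.48 V, with n = 6 electrons transferred.
At equilibrium E = 0, so the Nernst equation gives ln K = nFE°/RT = (6)(96485)(0.48)/((8.314)(273)) = 122.43.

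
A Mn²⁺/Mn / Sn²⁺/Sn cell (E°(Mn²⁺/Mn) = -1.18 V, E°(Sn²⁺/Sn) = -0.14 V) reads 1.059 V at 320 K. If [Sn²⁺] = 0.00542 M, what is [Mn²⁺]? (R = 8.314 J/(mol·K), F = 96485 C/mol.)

0.0014 M

From the Nernst equation, ln Q = nF(E° − E)/RT = 2×96485×(1.04 − 1.059)/(8.314×320) = -1.378, so Q = 0.252.
With Q = [Mn²⁺]/[Sn²⁺] and the known concentrations, [Mn²⁺] in the numerator gives [Mn²⁺] = 0.0014 M.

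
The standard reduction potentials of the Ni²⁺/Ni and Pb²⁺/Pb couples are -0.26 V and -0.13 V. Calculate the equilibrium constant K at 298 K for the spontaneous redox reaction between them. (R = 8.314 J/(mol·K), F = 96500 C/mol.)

2.5 × 10^4

E°_cell = -0.13 − (-0.26) = 0.13 V, with n = 2 electrons transferred.
At equilibrium E = 0, so the Nernst equation gives ln K = nFE°/RT = (2)(96500)(0.13)/((8.314)(298)) = 10.13.
K = e^10.13 = 2.5 × 10^4.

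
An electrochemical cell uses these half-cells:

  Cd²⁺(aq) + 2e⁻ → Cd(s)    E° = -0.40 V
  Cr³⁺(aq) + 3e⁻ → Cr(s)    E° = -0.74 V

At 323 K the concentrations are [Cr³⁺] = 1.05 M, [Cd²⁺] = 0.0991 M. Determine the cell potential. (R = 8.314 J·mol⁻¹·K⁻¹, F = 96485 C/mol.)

The Cd²⁺/Cd couple has the higher reduction potential and acts as the cathode, so E°_cell = -0.40 − (-0.74) = 0.34 V.
Balancing electrons gives n = 6; the reaction quotient is Q = [Cr³⁺]^2/[Cd²⁺]^3 = 1130.
E = E° − (RT/nF) ln Q = 0.34 − (8.314×323)/(6×96485) × (7.032) = 0.340 − 0.033 = 0.307 V.

0.307 V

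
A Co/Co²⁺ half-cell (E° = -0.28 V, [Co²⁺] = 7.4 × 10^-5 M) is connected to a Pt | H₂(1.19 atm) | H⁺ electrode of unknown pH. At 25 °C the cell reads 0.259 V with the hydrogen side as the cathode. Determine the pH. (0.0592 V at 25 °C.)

E°_cell = 0.28 V and n = 2.
log Q = n(E° − E)/0.0592 = 2×(0.28 − 0.259)/0.0592 = 0.709.
With Q = [Co²⁺]·P(H₂) / [H⁺]^2, solving for [H⁺] gives log[H⁺] = -2.382, so pH = 2.38.

pH = 2.38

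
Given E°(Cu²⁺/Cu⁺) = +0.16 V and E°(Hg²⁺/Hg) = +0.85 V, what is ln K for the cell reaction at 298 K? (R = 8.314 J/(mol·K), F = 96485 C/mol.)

ln K = 53.7

E°_cell = +0.85 − (+0.16) = 0.69 V, with n = 2 electrons transferred.
At equilibrium E = 0, so the Nernst equation gives ln K = nFE°/RT = (2)(96485)(0.69)/((8.314)(298)) = 53.74.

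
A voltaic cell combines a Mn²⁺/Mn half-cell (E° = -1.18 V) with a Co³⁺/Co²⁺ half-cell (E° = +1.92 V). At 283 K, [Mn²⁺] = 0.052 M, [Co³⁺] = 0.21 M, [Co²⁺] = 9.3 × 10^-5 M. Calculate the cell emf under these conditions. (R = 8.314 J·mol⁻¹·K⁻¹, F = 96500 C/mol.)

3.32 V

The Co³⁺/Co²⁺ couple has the higher reduction potential and acts as the cathode, so E°_cell = +1.92 − (-1.18) = 3.10 V.
Balancing electrons gives n = 2; the reaction quotient is Q = [Mn²⁺]·[Co²⁺]^2/[Co³⁺]^2 = 1.02 × 10^-8.
E = E° − (RT/nF) ln Q = 3.10 − (8.314×283)/(2×96500) × (-18.401) = 3.100 + 0.224 = 3.324 V.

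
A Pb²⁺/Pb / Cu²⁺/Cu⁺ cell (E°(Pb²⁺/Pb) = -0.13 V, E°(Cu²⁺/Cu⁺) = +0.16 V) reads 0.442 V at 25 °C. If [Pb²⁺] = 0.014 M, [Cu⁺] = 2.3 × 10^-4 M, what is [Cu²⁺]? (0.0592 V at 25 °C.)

From the Nernst equation, log Q = n(E° − E)/0.0592 = 2(0.29 − 0.442)/0.0592 = -5.135, so Q = 7.33 × 10^-6.
With Q = [Pb²⁺]·[Cu⁺]^2/[Cu²⁺]^2 and the known concentrations, [Cu²⁺]^2 in the denominator gives [Cu²⁺] = 0.01 M.

0.01 M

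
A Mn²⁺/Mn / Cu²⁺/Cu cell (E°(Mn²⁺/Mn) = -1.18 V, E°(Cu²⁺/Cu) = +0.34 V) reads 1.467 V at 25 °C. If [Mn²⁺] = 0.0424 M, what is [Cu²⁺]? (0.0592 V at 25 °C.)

From the Nernst equation, log Q = n(E° − E)/0.0592 = 2(1.52 − 1.467)/0.0592 = 1.791, so Q = 61.7.
With Q = [Mn²⁺]/[Cu²⁺] and the known concentrations, [Cu²⁺] in the denominator gives [Cu²⁺] = 6.9 × 10^-4 M.

6.9 × 10^-4 M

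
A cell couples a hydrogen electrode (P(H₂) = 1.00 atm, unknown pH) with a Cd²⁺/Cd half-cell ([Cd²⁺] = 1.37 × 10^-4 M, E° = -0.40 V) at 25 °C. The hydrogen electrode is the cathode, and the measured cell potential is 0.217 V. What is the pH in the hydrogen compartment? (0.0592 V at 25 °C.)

pH = 5.02

E°_cell = 0.40 V and n = 2.
log Q = n(E° − E)/0.0592 = 2×(0.40 − 0.217)/0.0592 = 6.182.
With Q = [Cd²⁺]·P(H₂) / [H⁺]^2, solving for [H⁺] gives log[H⁺] = -5.023, so pH = 5.02.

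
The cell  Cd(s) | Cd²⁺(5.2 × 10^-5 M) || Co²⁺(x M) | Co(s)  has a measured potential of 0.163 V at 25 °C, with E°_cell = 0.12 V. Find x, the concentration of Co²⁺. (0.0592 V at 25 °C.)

From the Nernst equation, log Q = n(E° − E)/0.0592 = 2(0.12 − 0.163)/0.0592 = -1.453, so Q = 0.0353.
With Q = [Cd²⁺]/[Co²⁺] and the known concentrations, [Co²⁺] in the denominator gives [Co²⁺] = 0.0015 M.

0.0015 M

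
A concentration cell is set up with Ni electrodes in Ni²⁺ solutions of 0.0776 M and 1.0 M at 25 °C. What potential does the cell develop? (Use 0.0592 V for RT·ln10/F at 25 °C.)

0.033 V

Both half-cells are Ni²⁺/Ni, so E°_cell = 0. The concentrated side is the cathode; the cell reaction moves Ni²⁺ from high to low concentration with n = 2.
Q = [Ni²⁺]_dilute/[Ni²⁺]_conc = 0.0776/1.0 = 0.0776.
E = 0 − (0.0592/2) log Q = −(0.0592/2)(-1.110) = 0.0329 V.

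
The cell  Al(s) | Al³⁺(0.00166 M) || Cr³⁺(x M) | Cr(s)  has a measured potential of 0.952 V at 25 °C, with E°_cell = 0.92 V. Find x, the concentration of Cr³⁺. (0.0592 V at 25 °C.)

From the Nernst equation, log Q = n(E° − E)/0.0592 = 3(0.92 − 0.952)/0.0592 = -1.622, so Q = 0.0239.
With Q = [Al³⁺]/[Cr³⁺] and the known concentrations, [Cr³⁺] in the denominator gives [Cr³⁺] = 0.069 M.

0.069 M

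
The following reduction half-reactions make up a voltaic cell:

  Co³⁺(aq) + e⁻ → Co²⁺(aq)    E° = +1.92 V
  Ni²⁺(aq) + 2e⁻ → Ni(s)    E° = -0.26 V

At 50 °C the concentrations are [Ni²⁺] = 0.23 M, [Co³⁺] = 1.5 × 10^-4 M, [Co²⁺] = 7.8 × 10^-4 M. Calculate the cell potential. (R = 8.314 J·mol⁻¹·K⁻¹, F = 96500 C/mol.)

The Co³⁺/Co²⁺ couple has the higher reduction potential and acts as the cathode, so E°_cell = +1.92 − (-0.26) = 2.18 V.
Balancing electrons gives n = 2; the reaction quotient is Q = [Ni²⁺]·[Co²⁺]^2/[Co³⁺]^2 = 6.22.
E = E° − (RT/nF) ln Q = 2.18 − (8.314×323)/(2×96500) × (1.828) = 2.180 − 0.025 = 2.155 V.

2.15 V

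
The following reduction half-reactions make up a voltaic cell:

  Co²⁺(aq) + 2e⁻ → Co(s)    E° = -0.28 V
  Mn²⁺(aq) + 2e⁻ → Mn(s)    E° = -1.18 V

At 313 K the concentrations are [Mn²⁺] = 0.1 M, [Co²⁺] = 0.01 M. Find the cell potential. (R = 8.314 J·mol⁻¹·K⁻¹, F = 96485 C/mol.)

0.869 V

The Co²⁺/Co couple has the higher reduction potential and acts as the cathode, so E°_cell = -0.28 − (-1.18) = 0.90 V.
Balancing electrons gives n = 2; the reaction quotient is Q = [Mn²⁺]/[Co²⁺] = 10.0.
E = E° − (RT/nF) ln Q = 0.90 − (8.314×313)/(2×96485) × (2.303) = 0.900 − 0.031 = 0.869 V.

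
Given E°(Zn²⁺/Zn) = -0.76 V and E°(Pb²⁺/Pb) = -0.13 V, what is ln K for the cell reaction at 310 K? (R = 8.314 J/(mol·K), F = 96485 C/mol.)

E°_cell = -0.13 − (-0.76) = 0.63 V, with n = 2 electrons transferred.
At equilibrium E = 0, so the Nernst equation gives ln K = nFE°/RT = (2)(96485)(0.63)/((8.314)(310)) = 47.17.

ln K = 47.2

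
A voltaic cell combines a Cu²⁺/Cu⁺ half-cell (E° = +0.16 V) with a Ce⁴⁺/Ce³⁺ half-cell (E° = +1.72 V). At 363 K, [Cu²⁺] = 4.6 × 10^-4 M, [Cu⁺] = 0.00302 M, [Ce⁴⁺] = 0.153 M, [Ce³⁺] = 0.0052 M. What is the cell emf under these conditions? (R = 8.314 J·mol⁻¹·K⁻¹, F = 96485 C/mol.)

1.72 V

The Ce⁴⁺/Ce³⁺ couple has the higher reduction potential and acts as the cathode, so E°_cell = +1.72 − (+0.16) = 1.56 V.
Balancing electrons gives n = 1; the reaction quotient is Q = [Cu²⁺]·[Ce³⁺]/([Cu⁺]·[Ce⁴⁺]) = 0.00518.
E = E° − (RT/nF) ln Q = 1.56 − (8.314×363)/(1×96485) × (-5.264) = 1.560 + 0.165 = 1.725 V.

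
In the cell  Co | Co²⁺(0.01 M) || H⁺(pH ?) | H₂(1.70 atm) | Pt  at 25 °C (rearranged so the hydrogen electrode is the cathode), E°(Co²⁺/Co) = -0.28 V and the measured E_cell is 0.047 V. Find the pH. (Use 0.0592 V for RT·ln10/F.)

E°_cell = 0.28 V and n = 2.
log Q = n(E° − E)/0.0592 = 2×(0.28 − 0.047)/0.0592 = 7.872.
With Q = [Co²⁺]·P(H₂) / [H⁺]^2, solving for [H⁺] gives log[H⁺] = -4.821, so pH = 4.82.

pH = 4.82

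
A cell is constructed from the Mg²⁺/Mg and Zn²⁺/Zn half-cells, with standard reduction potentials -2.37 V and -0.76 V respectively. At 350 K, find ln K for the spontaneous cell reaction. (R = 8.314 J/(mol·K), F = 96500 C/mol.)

E°_cell = -0.76 − (-2.37) = 1.61 V, with n = 2 electrons transferred.
At equilibrium E = 0, so the Nernst equation gives ln K = nFE°/RT = (2)(96500)(1.61)/((8.314)(350)) = 106.78.

ln K = 106.8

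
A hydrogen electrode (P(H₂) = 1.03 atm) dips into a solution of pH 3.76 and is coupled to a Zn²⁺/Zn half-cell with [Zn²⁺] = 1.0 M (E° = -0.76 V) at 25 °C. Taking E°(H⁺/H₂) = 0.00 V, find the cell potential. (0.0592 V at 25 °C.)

The hydrogen couple is the cathode, so E°_cell = 0.76 V; n = 2.
[H⁺] = 10^(−3.76) = 1.7 × 10^-4 M, and Q = [Zn²⁺]·P(H₂) / [H⁺]^2 = 3.41 × 10^7.
E = E° − (0.0592/2) log Q = 0.76 − (0.0592/2)(7.533) = 0.537 V.

0.54 V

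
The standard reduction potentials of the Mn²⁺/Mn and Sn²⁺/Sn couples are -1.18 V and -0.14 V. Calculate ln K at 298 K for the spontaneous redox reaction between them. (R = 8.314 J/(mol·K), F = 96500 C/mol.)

E°_cell = -0.14 − (-1.18) = 1.04 V, with n = 2 electrons transferred.
At equilibrium E = 0, so the Nernst equation gives ln K = nFE°/RT = (2)(96500)(1.04)/((8.314)(298)) = 81.01.

ln K = 81.0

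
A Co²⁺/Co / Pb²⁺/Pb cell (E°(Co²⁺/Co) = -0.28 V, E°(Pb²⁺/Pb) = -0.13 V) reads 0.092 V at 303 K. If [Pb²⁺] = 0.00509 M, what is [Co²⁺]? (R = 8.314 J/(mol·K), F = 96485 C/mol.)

From the Nernst equation, ln Q = nF(E° − E)/RT = 2×96485×(0.15 − 0.092)/(8.314×303) = 4.443, so Q = 85.0.
With Q = [Co²⁺]/[Pb²⁺] and the known concentrations, [Co²⁺] in the numerator gives [Co²⁺] = 0.43 M.

0.43 M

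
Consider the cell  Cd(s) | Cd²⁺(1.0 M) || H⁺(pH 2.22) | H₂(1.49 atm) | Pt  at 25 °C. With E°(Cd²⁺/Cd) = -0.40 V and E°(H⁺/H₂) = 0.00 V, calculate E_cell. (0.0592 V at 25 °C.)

The hydrogen couple is the cathode, so E°_cell = 0.40 V; n = 2.
[H⁺] = 10^(−2.22) = 0.0060 M, and Q = [Cd²⁺]·P(H₂) / [H⁺]^2 = 4.1 × 10^4.
E = E° − (0.0592/2) log Q = 0.40 − (0.0592/2)(4.613) = 0.263 V.

0.26 V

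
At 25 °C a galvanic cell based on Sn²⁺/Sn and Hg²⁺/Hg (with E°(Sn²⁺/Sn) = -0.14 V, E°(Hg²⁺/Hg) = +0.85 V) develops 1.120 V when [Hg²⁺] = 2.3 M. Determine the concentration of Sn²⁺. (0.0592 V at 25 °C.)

9.3 × 10^-5 M

From the Nernst equation, log Q = n(E° − E)/0.0592 = 2(0.99 − 1.120)/0.0592 = -4.392, so Q = 4.06 × 10^-5.
With Q = [Sn²⁺]/[Hg²⁺] and the known concentrations, [Sn²⁺] in the numerator gives [Sn²⁺] = 9.3 × 10^-5 M.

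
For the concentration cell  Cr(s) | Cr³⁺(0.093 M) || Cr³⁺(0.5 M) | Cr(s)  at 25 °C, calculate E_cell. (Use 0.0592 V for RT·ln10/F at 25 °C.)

Both half-cells are Cr³⁺/Cr, so E°_cell = 0. The concentrated side is the cathode; the cell reaction moves Cr³⁺ from high to low concentration with n = 3.
Q = [Cr³⁺]_dilute/[Cr³⁺]_conc = 0.093/0.5 = 0.186.
E = 0 − (0.0592/3) log Q = −(0.0592/3)(-0.730) = 0.0144 V.

0.014 V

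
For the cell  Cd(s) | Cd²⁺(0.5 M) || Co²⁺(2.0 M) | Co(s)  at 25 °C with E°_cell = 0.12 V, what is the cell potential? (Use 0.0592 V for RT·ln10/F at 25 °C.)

0.138 V

Balancing electrons gives n = 2; the reaction quotient is Q = [Cd²⁺]/[Co²⁺] = 0.250.
At 25 °C, E = E° − (0.0592/n) log Q = 0.12 − (0.0592/2)(-0.602) = 0.120 + 0.018 = 0.138 V.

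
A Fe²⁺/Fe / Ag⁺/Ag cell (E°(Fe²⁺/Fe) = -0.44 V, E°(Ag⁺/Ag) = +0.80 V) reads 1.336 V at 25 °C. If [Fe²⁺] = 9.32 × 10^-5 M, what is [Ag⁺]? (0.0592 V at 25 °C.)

0.4 M

From the Nernst equation, log Q = n(E° − E)/0.0592 = 2(1.24 − 1.336)/0.0592 = -3.243, so Q = 5.71 × 10^-4.
With Q = [Fe²⁺]/[Ag⁺]^2 and the known concentrations, [Ag⁺]^2 in the denominator gives [Ag⁺] = 0.4 M.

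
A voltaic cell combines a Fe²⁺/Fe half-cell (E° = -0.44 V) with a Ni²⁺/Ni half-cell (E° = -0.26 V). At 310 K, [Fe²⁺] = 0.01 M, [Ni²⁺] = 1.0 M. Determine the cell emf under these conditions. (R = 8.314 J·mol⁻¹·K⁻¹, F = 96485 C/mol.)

The Ni²⁺/Ni couple has the higher reduction potential and acts as the cathode, so E°_cell = -0.26 − (-0.44) = 0.18 V.
Balancing electrons gives n = 2; the reaction quotient is Q = [Fe²⁺]/[Ni²⁺] = 0.0100.
E = E° − (RT/nF) ln Q = 0.18 − (8.314×310)/(2×96485) × (-4.605) = 0.180 + 0.062 = 0.242 V.

0.242 V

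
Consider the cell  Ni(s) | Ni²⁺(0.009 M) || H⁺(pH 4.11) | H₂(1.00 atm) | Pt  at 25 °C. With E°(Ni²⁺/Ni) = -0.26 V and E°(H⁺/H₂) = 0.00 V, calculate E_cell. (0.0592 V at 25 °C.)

The hydrogen couple is the cathode, so E°_cell = 0.26 V; n = 2.
[H⁺] = 10^(−4.11) = 7.8 × 10^-5 M, and Q = [Ni²⁺]·P(H₂) / [H⁺]^2 = 1.49 × 10^6.
E = E° − (0.0592/2) log Q = 0.26 − (0.0592/2)(6.174) = 0.077 V.

0.077 V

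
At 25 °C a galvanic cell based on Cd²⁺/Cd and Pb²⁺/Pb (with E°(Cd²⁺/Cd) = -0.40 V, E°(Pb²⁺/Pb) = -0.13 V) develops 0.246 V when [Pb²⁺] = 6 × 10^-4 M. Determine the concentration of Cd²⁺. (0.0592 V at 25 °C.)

From the Nernst equation, log Q = n(E° − E)/0.0592 = 2(0.27 − 0.246)/0.0592 = 0.811, so Q = 6.47.
With Q = [Cd²⁺]/[Pb²⁺] and the known concentrations, [Cd²⁺] in the numerator gives [Cd²⁺] = 0.0039 M.

0.0039 M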